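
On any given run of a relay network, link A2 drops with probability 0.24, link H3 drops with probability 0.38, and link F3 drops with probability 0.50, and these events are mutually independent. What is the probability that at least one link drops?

0.7644

Independence gives P(none) = ∏(1 − pᵢ).
P(none) = (1 − 0.24) × (1 − 0.38) × (1 − 0.50) = 0.76 × 0.62 × 0.50 = 0.2356
P(at least one) = 1 − 0.2356 = 0.7644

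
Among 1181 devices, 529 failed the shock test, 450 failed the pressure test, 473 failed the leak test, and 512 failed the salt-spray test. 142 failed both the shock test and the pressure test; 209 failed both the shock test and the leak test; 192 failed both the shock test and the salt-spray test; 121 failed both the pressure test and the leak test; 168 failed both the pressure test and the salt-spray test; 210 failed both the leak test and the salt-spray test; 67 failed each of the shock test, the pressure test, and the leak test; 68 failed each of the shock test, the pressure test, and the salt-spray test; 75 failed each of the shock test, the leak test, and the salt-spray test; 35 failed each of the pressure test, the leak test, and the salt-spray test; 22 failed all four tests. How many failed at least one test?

1145

|union| = 529 + 450 + 473 + 512 − 142 − 209 − 192 − 121 − 168 − 210 + 67 + 68 + 75 + 35 − 22 = 1145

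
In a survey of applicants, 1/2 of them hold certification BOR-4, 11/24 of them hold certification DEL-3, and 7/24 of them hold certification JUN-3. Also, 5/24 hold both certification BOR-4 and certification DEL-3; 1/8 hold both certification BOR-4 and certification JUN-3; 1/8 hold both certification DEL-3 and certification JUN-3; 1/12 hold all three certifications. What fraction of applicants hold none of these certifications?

1/8

Apply inclusion-exclusion:
P(union) = 1/2 + 11/24 + 7/24 − 5/24 − 1/8 − 1/8 + 1/12 = 7/8
P(none) = 1 − 7/8 = 1/8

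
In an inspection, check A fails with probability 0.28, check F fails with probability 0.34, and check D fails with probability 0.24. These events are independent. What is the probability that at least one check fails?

0.638848

P(none) = (1 − 0.28) × (1 − 0.34) × (1 − 0.24) = 0.72 × 0.66 × 0.76 = 0.361152
P(at least one) = 1 − 0.361152 = 0.638848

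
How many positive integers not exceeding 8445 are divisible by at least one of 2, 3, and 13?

floor(8445/2) + floor(8445/3) + floor(8445/13) − floor(8445/6) − floor(8445/26) − floor(8445/39) + floor(8445/78) = 4222 + 2815 + 649 − 1407 − 324 − 216 + 108 = 5847

5847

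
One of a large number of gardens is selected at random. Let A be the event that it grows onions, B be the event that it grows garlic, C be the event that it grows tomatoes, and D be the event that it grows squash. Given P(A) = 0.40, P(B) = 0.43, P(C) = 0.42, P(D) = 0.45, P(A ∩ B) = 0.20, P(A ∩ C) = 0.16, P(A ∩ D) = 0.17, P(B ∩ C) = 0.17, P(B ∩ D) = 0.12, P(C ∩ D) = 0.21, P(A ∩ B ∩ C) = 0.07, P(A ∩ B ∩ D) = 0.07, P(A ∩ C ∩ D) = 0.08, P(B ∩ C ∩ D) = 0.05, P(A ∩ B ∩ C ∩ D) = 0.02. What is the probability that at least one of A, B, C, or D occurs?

0.92

By inclusion-exclusion,
P(A ∪ B ∪ C ∪ D) = 0.40 + 0.43 + 0.42 + 0.45 − 0.20 − 0.16 − 0.17 − 0.17 − 0.12 − 0.21 + 0.07 + 0.07 + 0.08 + 0.05 − 0.02 = 0.92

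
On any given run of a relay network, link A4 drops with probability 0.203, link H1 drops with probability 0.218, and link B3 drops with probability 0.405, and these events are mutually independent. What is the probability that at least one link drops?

0.62916387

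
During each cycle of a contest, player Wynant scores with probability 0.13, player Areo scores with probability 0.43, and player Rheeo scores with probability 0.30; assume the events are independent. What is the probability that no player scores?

0.34713

P(none) = (1 − 0.13) × (1 − 0.43) × (1 − 0.30) = 0.87 × 0.57 × 0.70 = 0.34713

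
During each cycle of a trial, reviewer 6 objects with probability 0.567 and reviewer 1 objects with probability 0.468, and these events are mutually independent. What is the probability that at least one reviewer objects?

P(none) = (1 − 0.567) × (1 − 0.468) = 0.433 × 0.532 = 0.230356
P(at least one) = 1 − 0.230356 = 0.769644

0.769644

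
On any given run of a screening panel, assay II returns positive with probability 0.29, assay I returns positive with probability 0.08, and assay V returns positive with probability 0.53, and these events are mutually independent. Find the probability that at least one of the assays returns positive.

P(none) = (1 − 0.29) × (1 − 0.08) × (1 − 0.53) = 0.71 × 0.92 × 0.47 = 0.307004
P(at least one) = 1 − 0.307004 = 0.692996

0.692996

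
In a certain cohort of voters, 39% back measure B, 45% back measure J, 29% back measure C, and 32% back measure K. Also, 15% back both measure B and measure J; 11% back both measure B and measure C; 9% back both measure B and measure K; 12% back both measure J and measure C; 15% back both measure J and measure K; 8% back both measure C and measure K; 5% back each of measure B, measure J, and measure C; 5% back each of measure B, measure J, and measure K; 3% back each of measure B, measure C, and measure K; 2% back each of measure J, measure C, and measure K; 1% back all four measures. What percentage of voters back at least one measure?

89%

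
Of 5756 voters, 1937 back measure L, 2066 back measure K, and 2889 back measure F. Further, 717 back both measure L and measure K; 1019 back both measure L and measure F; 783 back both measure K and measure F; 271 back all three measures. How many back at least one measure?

By inclusion–exclusion:
N(≥1) = 1937 + 2066 + 2889 − 717 − 1019 − 783 + 271 = 4644

4644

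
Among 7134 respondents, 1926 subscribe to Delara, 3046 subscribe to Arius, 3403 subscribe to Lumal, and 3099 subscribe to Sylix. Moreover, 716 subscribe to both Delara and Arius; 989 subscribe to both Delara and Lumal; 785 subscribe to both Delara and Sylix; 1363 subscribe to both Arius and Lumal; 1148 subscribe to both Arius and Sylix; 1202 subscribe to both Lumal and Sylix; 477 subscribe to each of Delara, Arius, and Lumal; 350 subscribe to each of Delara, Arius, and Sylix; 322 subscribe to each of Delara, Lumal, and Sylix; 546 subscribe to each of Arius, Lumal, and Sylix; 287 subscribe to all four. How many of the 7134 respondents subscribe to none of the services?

By inclusion-exclusion,
N(≥1) = 1926 + 3046 + 3403 + 3099 − 716 − 989 − 785 − 1363 − 1148 − 1202 + 477 + 350 + 322 + 546 − 287 = 6679
None: 7134 − 6679 = 455

455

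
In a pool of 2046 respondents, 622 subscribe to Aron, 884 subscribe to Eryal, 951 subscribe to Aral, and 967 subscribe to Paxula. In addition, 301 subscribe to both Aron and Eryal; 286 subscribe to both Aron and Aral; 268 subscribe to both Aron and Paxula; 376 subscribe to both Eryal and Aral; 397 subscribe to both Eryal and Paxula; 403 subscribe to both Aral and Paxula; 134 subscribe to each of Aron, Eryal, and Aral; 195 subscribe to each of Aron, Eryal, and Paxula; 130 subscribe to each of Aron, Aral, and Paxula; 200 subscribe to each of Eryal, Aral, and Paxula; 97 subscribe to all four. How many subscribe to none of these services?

91

|union| = 622 + 884 + 951 + 967 − 301 − 286 − 268 − 376 − 397 − 403 + 134 + 195 + 130 + 200 − 97 = 1955
None: 2046 − 1955 = 91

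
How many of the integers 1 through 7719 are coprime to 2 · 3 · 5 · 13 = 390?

Using inclusion–exclusion:
⌊7719/2⌋ + ⌊7719/3⌋ + ⌊7719/5⌋ + ⌊7719/13⌋ − ⌊7719/6⌋ − ⌊7719/10⌋ − ⌊7719/26⌋ − ⌊7719/15⌋ − ⌊7719/39⌋ − ⌊7719/65⌋ + ⌊7719/30⌋ + ⌊7719/78⌋ + ⌊7719/130⌋ + ⌊7719/195⌋ − ⌊7719/390⌋ = 3859 + 2573 + 1543 + 593 − 1286 − 771 − 296 − 514 − 197 − 118 + 257 + 98 + 59 + 39 − 19 = 5820
7719 − 5820 = 1899

1899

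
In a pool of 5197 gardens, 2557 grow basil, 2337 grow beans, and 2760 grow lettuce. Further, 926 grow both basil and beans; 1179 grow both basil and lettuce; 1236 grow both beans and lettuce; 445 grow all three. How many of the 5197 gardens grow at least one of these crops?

4758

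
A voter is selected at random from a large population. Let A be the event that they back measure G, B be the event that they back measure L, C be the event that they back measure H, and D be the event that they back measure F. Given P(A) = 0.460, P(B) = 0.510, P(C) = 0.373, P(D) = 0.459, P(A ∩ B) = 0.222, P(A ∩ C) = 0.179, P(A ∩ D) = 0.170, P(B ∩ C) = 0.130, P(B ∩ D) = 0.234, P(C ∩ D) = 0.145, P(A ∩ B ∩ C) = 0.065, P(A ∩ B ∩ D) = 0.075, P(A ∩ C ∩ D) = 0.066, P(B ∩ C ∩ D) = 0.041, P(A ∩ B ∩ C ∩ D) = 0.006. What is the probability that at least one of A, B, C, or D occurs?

0.963

P(A ∪ B ∪ C ∪ D) = 0.460 + 0.510 + 0.373 + 0.459 − 0.222 − 0.179 − 0.170 − 0.130 − 0.234 − 0.145 + 0.065 + 0.075 + 0.066 + 0.041 − 0.006 = 0.963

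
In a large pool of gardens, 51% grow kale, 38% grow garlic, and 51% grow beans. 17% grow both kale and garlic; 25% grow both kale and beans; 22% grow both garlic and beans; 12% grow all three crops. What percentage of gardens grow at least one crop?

88%

Inclusion–exclusion gives
P(≥1) = 51 + 38 + 51 − 17 − 25 − 22 + 12 = 88%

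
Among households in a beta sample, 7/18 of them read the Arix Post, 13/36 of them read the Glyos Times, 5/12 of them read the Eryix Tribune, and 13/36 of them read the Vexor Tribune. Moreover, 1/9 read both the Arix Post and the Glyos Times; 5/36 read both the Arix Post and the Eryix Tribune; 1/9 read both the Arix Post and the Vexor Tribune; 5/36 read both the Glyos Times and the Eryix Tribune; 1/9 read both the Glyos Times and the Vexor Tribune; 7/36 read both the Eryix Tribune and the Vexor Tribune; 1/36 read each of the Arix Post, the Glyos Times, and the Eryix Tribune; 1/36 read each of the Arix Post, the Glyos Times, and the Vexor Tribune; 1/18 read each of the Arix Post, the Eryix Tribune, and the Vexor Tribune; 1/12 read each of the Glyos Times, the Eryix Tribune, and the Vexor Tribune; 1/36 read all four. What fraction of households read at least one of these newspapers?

By inclusion–exclusion:
P(union) = 7/18 + 13/36 + 5/12 + 13/36 − 1/9 − 5/36 − 1/9 − 5/36 − 1/9 − 7/36 + 1/36 + 1/36 + 1/18 + 1/12 − 1/36 = 8/9

8/9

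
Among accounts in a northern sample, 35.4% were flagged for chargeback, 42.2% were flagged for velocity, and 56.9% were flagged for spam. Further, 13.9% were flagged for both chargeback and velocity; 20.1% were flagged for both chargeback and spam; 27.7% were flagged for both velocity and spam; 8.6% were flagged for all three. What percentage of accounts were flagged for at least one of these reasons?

Apply inclusion-exclusion:
P(at least one) = 35.4 + 42.2 + 56.9 − 13.9 − 20.1 − 27.7 + 8.6 = 81.4%

81.4%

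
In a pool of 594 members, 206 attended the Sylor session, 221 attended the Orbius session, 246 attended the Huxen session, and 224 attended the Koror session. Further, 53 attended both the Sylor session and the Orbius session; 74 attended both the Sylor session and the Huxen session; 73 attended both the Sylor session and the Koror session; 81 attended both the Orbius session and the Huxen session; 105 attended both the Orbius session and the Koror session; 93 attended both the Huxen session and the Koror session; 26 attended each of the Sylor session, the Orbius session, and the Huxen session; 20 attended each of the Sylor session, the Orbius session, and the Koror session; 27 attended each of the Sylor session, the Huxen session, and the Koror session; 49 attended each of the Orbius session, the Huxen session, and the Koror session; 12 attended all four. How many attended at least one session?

By inclusion-exclusion,
|union| = 206 + 221 + 246 + 224 − 53 − 74 − 73 − 81 − 105 − 93 + 26 + 20 + 27 + 49 − 12 = 528

528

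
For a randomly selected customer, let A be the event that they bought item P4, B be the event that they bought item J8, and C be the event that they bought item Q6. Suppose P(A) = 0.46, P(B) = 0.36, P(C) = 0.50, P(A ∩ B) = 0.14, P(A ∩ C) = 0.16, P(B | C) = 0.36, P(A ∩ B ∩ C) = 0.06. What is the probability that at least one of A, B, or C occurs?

P(B ∩ C) = P(C)·P(B|C) = 0.50 × 0.36 = 0.18
By inclusion-exclusion,
P(A ∪ B ∪ C) = 0.46 + 0.36 + 0.50 − 0.14 − 0.16 − 0.18 + 0.06 = 0.90

0.90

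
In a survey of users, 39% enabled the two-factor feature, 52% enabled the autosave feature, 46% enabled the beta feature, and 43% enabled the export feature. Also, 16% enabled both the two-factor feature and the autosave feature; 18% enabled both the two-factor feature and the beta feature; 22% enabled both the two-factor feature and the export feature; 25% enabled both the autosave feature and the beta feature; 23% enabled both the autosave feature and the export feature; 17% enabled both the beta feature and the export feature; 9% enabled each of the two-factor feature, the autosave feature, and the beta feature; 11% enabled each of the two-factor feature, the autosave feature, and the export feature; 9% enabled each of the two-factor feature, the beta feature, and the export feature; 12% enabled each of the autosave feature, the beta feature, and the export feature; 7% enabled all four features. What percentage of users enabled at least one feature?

P(union) = 39 + 52 + 46 + 43 − 16 − 18 − 22 − 25 − 23 − 17 + 9 + 11 + 9 + 12 − 7 = 93%

93%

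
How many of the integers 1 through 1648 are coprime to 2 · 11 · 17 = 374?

705

Using inclusion–exclusion:
⌊1648/2⌋ + ⌊1648/11⌋ + ⌊1648/17⌋ − ⌊1648/22⌋ − ⌊1648/34⌋ − ⌊1648/187⌋ + ⌊1648/374⌋ = 824 + 149 + 96 − 74 − 48 − 8 + 4 = 943
1648 − 943 = 705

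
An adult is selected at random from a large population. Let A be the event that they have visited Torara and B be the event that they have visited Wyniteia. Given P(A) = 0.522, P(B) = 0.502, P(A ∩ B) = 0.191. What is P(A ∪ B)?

Inclusion–exclusion gives
P(A ∪ B) = 0.522 + 0.502 − 0.191 = 0.833

0.833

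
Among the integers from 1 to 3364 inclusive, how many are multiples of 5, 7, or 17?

1191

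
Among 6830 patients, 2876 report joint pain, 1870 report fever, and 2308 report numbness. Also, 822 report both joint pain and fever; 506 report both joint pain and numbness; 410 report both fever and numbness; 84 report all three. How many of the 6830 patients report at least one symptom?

5400

By inclusion–exclusion:
|union| = 2876 + 1870 + 2308 − 822 − 506 − 410 + 84 = 5400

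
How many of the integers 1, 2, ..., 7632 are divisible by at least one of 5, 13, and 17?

1526 + 587 + 448 − 117 − 89 − 34 + 6 = 2327

2327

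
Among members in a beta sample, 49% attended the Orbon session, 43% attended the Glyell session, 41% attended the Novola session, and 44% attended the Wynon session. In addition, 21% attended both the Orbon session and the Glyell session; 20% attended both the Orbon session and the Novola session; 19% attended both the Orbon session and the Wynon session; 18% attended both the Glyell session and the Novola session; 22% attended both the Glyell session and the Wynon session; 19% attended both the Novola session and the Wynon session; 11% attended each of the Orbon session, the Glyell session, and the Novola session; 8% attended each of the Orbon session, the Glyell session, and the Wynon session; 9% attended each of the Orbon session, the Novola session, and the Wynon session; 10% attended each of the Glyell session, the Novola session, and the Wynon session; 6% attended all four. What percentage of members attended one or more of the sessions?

By inclusion-exclusion,
P(at least one) = 49 + 43 + 41 + 44 − 21 − 20 − 19 − 18 − 22 − 19 + 11 + 8 + 9 + 10 − 6 = 90%

90%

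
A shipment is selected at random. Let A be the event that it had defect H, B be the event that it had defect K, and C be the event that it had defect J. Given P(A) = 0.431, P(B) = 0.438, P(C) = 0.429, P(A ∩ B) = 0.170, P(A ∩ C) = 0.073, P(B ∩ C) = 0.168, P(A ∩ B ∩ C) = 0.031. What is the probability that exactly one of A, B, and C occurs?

0.569

P(exactly one) = 0.431 + 0.438 + 0.429 − 2·0.170 − 2·0.073 − 2·0.168 + 3·0.031 = 0.569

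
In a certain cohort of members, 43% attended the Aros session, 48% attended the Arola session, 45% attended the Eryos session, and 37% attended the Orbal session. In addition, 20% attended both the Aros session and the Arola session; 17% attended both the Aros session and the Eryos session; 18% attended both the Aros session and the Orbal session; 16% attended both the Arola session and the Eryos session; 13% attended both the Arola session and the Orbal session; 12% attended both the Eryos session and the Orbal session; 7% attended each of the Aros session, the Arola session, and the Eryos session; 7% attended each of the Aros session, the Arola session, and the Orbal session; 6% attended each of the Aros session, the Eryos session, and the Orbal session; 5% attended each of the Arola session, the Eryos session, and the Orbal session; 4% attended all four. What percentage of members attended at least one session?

98%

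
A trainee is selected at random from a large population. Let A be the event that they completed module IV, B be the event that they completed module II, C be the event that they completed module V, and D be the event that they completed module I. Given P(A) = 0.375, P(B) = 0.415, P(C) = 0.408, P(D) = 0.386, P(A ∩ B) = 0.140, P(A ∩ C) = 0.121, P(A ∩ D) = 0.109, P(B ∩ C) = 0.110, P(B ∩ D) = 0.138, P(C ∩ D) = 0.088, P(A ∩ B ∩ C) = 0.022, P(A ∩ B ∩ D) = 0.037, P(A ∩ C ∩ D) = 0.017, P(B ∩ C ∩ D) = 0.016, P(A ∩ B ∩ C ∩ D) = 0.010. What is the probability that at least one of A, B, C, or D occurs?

0.960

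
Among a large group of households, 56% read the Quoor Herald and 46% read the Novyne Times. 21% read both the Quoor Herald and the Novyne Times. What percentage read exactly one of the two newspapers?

Using the inclusion–exclusion count for exactly one event:
P(exactly one) = 56 + 46 − 2·21 = 60%

60%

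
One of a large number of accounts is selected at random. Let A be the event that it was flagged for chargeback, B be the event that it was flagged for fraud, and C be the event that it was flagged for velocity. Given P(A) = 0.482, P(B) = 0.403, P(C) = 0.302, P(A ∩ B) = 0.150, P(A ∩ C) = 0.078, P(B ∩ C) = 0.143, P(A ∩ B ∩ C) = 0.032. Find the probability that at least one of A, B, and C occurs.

0.848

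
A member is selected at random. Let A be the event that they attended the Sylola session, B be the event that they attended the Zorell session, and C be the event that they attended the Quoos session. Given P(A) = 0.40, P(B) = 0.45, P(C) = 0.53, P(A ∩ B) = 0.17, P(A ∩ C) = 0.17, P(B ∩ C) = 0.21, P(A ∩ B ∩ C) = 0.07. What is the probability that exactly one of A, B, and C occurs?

P(exactly one) = 0.40 + 0.45 + 0.53 − 2·0.17 − 2·0.17 − 2·0.21 + 3·0.07 = 0.49

0.49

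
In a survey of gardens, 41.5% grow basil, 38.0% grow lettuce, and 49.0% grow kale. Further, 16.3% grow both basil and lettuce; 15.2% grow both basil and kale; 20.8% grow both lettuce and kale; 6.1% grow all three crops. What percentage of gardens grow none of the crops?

17.7%

By inclusion–exclusion:
P(at least one) = 41.5 + 38.0 + 49.0 − 16.3 − 15.2 − 20.8 + 6.1 = 82.3%
P(none) = 100% − 82.3% = 17.7%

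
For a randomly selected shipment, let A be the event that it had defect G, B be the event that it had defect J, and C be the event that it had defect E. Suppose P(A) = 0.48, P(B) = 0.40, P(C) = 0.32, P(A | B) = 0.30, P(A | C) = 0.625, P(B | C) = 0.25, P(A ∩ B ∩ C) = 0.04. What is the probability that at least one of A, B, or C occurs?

0.84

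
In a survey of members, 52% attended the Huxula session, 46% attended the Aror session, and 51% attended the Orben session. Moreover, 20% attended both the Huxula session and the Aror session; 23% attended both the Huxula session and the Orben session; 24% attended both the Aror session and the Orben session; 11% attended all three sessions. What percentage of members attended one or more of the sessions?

93%

Apply inclusion-exclusion:
P(≥1) = 52 + 46 + 51 − 20 − 23 − 24 + 11 = 93%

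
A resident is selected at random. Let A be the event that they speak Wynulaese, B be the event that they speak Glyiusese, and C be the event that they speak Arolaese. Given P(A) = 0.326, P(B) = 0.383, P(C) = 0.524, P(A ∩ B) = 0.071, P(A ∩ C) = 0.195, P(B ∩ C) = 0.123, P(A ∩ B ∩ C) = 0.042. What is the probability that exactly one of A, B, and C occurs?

0.581

Using the inclusion–exclusion count for exactly one event:
P(exactly one) = 0.326 + 0.383 + 0.524 − 2·0.071 − 2·0.195 − 2·0.123 + 3·0.042 = 0.581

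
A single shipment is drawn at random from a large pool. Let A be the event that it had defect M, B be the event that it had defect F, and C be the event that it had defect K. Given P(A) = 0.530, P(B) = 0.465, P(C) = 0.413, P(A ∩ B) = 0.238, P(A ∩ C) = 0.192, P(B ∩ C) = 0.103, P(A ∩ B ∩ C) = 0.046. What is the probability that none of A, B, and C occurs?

P(A ∪ B ∪ C) = 0.530 + 0.465 + 0.413 − 0.238 − 0.192 − 0.103 + 0.046 = 0.921
P(none) = 1 − 0.921 = 0.079

0.079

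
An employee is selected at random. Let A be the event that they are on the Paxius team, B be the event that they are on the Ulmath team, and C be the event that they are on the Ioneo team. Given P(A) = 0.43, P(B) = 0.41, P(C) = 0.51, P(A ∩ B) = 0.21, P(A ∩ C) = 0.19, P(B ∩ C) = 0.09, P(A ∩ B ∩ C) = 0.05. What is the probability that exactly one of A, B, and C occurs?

0.52

P(exactly one) = 0.43 + 0.41 + 0.51 − 2·0.21 − 2·0.19 − 2·0.09 + 3·0.05 = 0.52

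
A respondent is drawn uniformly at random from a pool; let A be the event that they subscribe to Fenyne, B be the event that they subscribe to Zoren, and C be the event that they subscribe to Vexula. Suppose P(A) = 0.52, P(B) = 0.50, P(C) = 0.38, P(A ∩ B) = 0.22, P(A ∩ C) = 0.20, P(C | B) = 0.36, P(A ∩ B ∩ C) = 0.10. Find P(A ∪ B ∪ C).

0.90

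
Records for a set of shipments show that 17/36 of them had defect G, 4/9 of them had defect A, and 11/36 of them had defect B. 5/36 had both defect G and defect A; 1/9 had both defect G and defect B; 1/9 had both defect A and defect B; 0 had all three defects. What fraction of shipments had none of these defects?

P(union) = 17/36 + 4/9 + 11/36 − 5/36 − 1/9 − 1/9 + 0 = 31/36
P(none) = 1 − 31/36 = 5/36

5/36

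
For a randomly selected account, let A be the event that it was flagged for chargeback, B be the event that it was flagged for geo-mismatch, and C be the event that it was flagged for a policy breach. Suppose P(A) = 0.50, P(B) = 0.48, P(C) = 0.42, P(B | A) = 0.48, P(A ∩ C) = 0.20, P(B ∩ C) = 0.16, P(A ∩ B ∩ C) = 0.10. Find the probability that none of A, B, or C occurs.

0.10

P(A ∩ B) = P(A)·P(B|A) = 0.50 × 0.48 = 0.24
Apply inclusion-exclusion:
P(A ∪ B ∪ C) = 0.50 + 0.48 + 0.42 − 0.24 − 0.20 − 0.16 + 0.10 = 0.90
P(none) = 1 − 0.90 = 0.10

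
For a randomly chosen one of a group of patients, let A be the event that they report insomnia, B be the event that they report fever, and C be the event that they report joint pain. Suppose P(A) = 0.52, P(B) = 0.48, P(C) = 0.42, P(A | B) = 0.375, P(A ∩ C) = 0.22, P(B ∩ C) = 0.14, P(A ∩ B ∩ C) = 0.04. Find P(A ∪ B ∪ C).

P(A ∩ B) = P(B)·P(A|B) = 0.48 × 0.375 = 0.18
P(A ∪ B ∪ C) = 0.52 + 0.48 + 0.42 − 0.18 − 0.22 − 0.14 + 0.04 = 0.92

0.92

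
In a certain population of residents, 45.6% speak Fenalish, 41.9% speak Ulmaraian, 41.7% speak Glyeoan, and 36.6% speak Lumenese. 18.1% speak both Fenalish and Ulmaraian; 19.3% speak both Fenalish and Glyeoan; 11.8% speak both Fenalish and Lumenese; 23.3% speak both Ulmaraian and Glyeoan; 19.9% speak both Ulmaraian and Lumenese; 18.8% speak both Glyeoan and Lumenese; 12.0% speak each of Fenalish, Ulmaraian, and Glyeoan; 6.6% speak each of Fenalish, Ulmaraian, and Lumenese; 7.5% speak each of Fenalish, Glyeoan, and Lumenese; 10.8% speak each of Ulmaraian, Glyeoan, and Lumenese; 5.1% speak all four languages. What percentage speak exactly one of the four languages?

Using the inclusion–exclusion count for exactly one event:
P(exactly one) = 45.6 + 41.9 + 41.7 + 36.6 − 2·18.1 − 2·19.3 − 2·11.8 − 2·23.3 − 2·19.9 − 2·18.8 + 3·12.0 + 3·6.6 + 3·7.5 + 3·10.8 − 4·5.1 = 33.7%

33.7%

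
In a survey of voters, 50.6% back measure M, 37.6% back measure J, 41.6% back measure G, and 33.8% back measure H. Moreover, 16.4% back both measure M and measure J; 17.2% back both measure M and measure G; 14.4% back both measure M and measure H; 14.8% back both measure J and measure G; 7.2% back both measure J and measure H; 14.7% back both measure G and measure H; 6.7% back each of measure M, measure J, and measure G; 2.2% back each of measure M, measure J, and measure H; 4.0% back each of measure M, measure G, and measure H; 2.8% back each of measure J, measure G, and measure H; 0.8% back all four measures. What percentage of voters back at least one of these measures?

93.8%

P(union) = 50.6 + 37.6 + 41.6 + 33.8 − 16.4 − 17.2 − 14.4 − 14.8 − 7.2 − 14.7 + 6.7 + 2.2 + 4.0 + 2.8 − 0.8 = 93.8%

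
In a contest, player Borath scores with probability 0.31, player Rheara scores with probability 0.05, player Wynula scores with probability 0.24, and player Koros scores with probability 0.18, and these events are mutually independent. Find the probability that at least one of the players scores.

P(none) = (1 − 0.31) × (1 − 0.05) × (1 − 0.24) × (1 − 0.18) = 0.69 × 0.95 × 0.76 × 0.82 = 0.4085076
P(at least one) = 1 − 0.4085076 = 0.5914924

0.5914924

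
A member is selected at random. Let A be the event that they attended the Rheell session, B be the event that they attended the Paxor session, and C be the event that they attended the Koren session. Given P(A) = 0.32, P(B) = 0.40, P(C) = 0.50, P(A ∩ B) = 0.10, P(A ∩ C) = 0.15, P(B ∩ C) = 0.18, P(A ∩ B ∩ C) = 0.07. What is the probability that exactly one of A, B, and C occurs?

0.57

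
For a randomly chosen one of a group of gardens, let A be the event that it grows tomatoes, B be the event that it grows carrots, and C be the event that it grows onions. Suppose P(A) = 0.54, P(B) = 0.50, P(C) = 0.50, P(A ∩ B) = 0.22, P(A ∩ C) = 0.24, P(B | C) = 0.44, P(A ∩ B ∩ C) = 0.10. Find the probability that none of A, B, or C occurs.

0.04

P(B ∩ C) = P(C)·P(B|C) = 0.50 × 0.44 = 0.22
By inclusion–exclusion:
P(A ∪ B ∪ C) = 0.54 + 0.50 + 0.50 − 0.22 − 0.24 − 0.22 + 0.10 = 0.96
P(none) = 1 − 0.96 = 0.04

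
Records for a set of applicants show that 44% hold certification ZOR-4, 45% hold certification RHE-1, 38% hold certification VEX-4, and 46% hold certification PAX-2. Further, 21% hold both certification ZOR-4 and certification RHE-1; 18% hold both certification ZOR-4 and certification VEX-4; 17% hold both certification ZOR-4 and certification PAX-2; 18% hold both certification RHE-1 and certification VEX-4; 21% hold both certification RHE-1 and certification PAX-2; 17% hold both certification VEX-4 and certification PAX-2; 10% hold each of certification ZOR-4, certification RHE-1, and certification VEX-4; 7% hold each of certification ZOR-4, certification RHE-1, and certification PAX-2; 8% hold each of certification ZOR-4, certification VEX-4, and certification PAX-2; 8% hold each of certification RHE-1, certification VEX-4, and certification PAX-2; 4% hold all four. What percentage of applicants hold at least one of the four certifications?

90%

By inclusion-exclusion,
P(at least one) = 44 + 45 + 38 + 46 − 21 − 18 − 17 − 18 − 21 − 17 + 10 + 7 + 8 + 8 − 4 = 90%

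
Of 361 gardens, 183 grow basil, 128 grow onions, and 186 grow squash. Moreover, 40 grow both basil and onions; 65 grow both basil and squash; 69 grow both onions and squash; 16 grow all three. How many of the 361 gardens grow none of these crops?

22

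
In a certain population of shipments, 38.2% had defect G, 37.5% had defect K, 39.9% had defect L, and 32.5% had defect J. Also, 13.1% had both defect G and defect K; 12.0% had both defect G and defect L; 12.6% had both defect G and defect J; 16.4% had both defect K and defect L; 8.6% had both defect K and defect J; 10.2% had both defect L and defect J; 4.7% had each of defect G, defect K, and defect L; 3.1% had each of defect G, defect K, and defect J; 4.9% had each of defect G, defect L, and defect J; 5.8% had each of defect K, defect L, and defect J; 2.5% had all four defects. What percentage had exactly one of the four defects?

P(exactly one) = 38.2 + 37.5 + 39.9 + 32.5 − 2·13.1 − 2·12.0 − 2·12.6 − 2·16.4 − 2·8.6 − 2·10.2 + 3·4.7 + 3·3.1 + 3·4.9 + 3·5.8 − 4·2.5 = 47.8%

47.8%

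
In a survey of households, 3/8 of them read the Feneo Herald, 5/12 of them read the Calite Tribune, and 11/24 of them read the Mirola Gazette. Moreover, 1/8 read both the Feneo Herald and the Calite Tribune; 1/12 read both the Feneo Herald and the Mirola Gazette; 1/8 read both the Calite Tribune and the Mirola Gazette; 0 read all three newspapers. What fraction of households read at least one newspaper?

Inclusion–exclusion gives
P(≥1) = 3/8 + 5/12 + 11/24 − 1/8 − 1/12 − 1/8 + 0 = 11/12

11/12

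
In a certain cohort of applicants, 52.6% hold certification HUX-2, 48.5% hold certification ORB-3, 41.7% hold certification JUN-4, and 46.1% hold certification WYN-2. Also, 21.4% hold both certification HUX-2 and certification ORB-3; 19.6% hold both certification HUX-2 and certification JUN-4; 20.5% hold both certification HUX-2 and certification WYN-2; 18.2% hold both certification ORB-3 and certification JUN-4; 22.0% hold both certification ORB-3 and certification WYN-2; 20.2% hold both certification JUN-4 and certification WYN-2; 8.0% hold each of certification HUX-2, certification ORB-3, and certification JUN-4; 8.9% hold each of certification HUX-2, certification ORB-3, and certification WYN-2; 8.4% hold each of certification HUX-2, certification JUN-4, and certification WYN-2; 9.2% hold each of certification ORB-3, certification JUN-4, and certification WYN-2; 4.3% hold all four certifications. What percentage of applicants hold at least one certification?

97.2%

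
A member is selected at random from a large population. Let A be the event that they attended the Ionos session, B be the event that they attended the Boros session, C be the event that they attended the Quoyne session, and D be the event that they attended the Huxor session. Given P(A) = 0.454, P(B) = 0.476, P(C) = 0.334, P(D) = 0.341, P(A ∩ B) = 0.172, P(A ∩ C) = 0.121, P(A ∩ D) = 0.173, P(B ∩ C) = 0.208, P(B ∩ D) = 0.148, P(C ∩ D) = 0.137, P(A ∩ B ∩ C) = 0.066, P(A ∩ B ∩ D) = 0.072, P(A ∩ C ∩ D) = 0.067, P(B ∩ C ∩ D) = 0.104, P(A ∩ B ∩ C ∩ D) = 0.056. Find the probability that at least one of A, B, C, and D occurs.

0.899

Inclusion–exclusion gives
P(A ∪ B ∪ C ∪ D) = 0.454 + 0.476 + 0.334 + 0.341 − 0.172 − 0.121 − 0.173 − 0.208 − 0.148 − 0.137 + 0.066 + 0.072 + 0.067 + 0.104 − 0.056 = 0.899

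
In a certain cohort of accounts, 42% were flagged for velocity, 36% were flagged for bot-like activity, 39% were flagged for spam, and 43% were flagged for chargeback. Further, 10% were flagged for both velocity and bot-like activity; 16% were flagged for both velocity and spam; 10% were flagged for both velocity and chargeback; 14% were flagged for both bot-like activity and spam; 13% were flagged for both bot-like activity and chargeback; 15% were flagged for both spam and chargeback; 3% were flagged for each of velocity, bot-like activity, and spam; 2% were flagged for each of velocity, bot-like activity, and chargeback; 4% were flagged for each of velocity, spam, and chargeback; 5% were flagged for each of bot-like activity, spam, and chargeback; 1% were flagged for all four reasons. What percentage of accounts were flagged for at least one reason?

95%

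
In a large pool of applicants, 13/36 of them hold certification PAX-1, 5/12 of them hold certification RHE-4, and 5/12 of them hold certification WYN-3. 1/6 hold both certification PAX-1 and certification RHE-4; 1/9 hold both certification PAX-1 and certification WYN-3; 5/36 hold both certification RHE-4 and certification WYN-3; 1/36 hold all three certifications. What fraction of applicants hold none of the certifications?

P(union) = 13/36 + 5/12 + 5/12 − 1/6 − 1/9 − 5/36 + 1/36 = 29/36
P(none) = 1 − 29/36 = 7/36

7/36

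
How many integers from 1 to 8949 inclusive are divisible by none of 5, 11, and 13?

6008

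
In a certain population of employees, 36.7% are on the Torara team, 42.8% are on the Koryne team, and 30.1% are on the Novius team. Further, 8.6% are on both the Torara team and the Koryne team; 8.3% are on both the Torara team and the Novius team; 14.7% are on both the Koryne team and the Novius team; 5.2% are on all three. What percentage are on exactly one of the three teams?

62.0%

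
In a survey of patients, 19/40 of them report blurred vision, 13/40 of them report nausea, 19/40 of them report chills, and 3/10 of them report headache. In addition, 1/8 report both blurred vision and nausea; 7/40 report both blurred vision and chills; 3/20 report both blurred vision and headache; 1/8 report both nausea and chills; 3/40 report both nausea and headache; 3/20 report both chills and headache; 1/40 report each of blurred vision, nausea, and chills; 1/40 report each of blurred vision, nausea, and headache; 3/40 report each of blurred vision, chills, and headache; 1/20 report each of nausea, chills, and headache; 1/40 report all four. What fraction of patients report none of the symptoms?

P(at least one) = 19/40 + 13/40 + 19/40 + 3/10 − 1/8 − 7/40 − 3/20 − 1/8 − 3/40 − 3/20 + 1/40 + 1/40 + 3/40 + 1/20 − 1/40 = 37/40
P(none) = 1 − 37/40 = 3/40

3/40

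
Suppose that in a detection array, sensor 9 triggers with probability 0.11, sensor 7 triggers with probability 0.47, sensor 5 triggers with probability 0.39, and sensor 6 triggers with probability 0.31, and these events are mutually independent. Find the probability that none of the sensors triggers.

P(none) = (1 − 0.11) × (1 − 0.47) × (1 − 0.39) × (1 − 0.31) = 0.89 × 0.53 × 0.61 × 0.69 = 0.19853853

0.19853853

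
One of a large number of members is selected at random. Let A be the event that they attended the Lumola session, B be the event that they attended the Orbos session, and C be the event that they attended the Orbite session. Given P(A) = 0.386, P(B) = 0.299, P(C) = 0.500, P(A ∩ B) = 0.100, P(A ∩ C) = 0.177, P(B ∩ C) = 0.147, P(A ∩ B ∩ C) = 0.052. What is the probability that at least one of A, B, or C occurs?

P(A ∪ B ∪ C) = 0.386 + 0.299 + 0.500 − 0.100 − 0.177 − 0.147 + 0.052 = 0.813

0.813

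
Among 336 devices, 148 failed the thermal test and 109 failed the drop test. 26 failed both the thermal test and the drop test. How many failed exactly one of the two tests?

By inclusion–exclusion (exactly-one form):
|exactly one| = 148 + 109 − 2·26 = 205

205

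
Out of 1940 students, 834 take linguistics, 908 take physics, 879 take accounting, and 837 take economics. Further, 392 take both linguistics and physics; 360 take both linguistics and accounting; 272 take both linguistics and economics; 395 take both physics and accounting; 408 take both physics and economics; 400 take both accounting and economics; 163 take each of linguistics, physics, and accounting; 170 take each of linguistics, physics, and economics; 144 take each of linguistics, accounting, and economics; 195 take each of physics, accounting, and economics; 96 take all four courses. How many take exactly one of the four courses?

636

By inclusion–exclusion (exactly-one form):
|exactly one| = 834 + 908 + 879 + 837 − 2·392 − 2·360 − 2·272 − 2·395 − 2·408 − 2·400 + 3·163 + 3·170 + 3·144 + 3·195 − 4·96 = 636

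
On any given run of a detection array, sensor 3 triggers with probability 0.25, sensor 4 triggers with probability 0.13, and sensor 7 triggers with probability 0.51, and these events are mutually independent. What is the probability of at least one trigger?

0.680275

P(none) = (1 − 0.25) × (1 − 0.13) × (1 − 0.51) = 0.75 × 0.87 × 0.49 = 0.319725
P(at least one) = 1 − 0.319725 = 0.680275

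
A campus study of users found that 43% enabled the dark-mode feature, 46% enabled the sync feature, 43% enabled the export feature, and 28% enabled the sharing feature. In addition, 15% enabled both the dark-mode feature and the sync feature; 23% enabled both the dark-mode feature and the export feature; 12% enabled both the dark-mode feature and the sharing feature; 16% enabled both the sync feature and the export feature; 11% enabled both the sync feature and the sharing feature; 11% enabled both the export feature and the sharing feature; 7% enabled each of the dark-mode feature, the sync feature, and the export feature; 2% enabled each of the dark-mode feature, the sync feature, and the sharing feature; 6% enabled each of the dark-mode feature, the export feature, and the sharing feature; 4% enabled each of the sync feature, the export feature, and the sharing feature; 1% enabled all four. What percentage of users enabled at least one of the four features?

90%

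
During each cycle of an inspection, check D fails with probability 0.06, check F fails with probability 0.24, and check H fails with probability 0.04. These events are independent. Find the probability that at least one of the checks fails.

0.314176

P(none) = (1 − 0.06) × (1 − 0.24) × (1 − 0.04) = 0.94 × 0.76 × 0.96 = 0.685824
P(at least one) = 1 − 0.685824 = 0.314176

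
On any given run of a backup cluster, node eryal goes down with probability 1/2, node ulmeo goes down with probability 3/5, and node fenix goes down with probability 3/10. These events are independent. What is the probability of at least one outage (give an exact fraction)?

43/50

Since the events are independent, P(none) is the product of the individual non-occurrence probabilities.
P(none) = (1 − 1/2) × (1 − 3/5) × (1 − 3/10) = 1/2 × 2/5 × 7/10 = 7/50
P(at least one) = 1 − 7/50 = 43/50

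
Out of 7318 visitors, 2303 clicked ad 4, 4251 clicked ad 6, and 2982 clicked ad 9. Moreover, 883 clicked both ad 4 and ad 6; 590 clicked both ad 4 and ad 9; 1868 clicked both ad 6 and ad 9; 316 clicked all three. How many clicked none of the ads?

807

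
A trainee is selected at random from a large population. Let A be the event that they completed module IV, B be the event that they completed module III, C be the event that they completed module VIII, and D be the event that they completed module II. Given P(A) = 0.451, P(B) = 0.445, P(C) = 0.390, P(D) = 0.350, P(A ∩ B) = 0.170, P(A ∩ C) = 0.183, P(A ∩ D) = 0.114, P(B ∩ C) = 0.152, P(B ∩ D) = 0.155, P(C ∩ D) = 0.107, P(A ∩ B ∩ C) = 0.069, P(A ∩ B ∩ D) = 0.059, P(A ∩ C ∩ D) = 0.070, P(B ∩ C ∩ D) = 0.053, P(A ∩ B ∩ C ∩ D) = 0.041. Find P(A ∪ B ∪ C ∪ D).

P(A ∪ B ∪ C ∪ D) = 0.451 + 0.445 + 0.390 + 0.350 − 0.170 − 0.183 − 0.114 − 0.152 − 0.155 − 0.107 + 0.069 + 0.059 + 0.070 + 0.053 − 0.041 = 0.965

0.965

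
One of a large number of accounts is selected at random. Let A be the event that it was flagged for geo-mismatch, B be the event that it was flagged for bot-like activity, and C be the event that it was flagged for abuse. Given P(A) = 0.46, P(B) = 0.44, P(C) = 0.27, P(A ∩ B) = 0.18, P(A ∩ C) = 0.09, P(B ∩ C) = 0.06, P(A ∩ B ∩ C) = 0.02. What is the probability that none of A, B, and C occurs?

P(A ∪ B ∪ C) = 0.46 + 0.44 + 0.27 − 0.18 − 0.09 − 0.06 + 0.02 = 0.86
P(none) = 1 − 0.86 = 0.14

0.14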